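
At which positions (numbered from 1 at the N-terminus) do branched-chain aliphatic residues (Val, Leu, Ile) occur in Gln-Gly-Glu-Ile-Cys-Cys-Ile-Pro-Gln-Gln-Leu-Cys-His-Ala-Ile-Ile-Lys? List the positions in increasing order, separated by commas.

4, 7, 11, 15, 16

Matching residues: Ile4, Ile7, Leu11, Ile15, Ile16.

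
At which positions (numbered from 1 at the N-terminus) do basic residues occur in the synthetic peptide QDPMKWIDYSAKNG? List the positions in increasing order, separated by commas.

K, R, and H are the three residues with basic side chains (ε-amine, guanidinium, and imidazole respectively).
Matching residues: K5, K12.

5, 12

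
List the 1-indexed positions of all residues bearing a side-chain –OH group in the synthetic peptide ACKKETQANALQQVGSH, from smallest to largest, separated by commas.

6, 16

Serine (S), threonine (T), and tyrosine (Y) each carry a hydroxyl group on the side chain.
Matching residues: T6, S16.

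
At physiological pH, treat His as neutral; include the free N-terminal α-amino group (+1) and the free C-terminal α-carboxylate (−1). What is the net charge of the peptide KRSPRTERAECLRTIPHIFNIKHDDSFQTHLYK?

Near pH 7.4, K and R contribute +1 each, D and E contribute −1 each, and every other side chain (His included, as stated) is uncharged.
Positive (K, R): K1, R2, R5, R8, R13, K22, K33 → +7.
Negative (D, E): E7, E10, D24, D25 → −4.
The N-terminus (+1) and C-terminus (−1) cancel.
Net charge = (+7) + (−4) = +3.

+3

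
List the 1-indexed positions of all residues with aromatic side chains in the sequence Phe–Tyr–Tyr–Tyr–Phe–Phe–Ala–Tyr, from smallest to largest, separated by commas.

1, 2, 3, 4, 5, 6, 8

The aromatic amino acids are Phe (F, benzyl), Trp (W, indole), and Tyr (Y, phenol).
Matching residues: Phe1, Tyr2, Tyr3, Tyr4, Phe5, Phe6, Tyr8.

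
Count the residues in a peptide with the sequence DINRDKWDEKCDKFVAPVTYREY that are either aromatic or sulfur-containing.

Aromatic: F, W, Y. Sulfur-containing: C, M.
Aromatic residues here: W7, F14, Y20, Y23 (4).
Sulfur-containing residues here: C11 (1).
The two groups share no amino acid, so total = 4 + 1 = 5.

5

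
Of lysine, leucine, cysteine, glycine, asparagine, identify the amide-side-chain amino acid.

asparagine

Only N (asparagine) and Q (glutamine) carry a side-chain carboxamide.
Of the listed options, only asparagine belongs to this group.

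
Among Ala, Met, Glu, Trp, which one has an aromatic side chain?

F, W, and Y each carry an aromatic ring on the side chain.
Of the listed options, only Trp belongs to this group.

Trp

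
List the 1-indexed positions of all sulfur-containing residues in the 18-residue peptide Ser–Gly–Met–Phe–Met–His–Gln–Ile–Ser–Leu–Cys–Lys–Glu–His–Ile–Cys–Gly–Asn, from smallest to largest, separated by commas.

Cysteine (C, thiol) and methionine (M, thioether) are the two sulfur-containing amino acids.
Matching residues: Met3, Met5, Cys11, Cys16.

3, 5, 11, 16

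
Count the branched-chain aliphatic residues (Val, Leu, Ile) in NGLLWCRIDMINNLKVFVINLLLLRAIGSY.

13

Matching residues: L3, L4, I8, I11, L14, V16, V18, I19, L21, L22, L23, L24, I27.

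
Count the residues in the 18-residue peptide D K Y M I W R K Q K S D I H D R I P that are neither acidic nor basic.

Acidic: D, E. Basic: K, R, H. All other residues are neither.
Matching residues: Y3, M4, I5, W6, Q9, S11, I13, I17, P18.

9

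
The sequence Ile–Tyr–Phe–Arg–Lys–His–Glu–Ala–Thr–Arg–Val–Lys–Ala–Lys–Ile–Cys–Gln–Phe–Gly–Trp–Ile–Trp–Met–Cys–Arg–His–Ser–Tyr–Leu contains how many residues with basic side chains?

K, R, and H are the three residues with basic side chains (ε-amine, guanidinium, and imidazole respectively).
Matching residues: Arg4, Lys5, His6, Arg10, Lys12, Lys14, Arg25, His26.

8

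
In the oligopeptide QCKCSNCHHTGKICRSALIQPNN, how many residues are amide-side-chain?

Only N (asparagine) and Q (glutamine) carry a side-chain carboxamide.
Matching residues: Q1, N6, Q20, N22, N23.

5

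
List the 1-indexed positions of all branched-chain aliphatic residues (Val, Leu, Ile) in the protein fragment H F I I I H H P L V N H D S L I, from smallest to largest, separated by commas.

Matching residues: I3, I4, I5, L9, V10, L15, I16.

3, 4, 5, 9, 10, 15, 16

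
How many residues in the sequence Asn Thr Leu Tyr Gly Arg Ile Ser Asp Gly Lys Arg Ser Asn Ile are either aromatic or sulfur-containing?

Aromatic: F, W, Y. Sulfur-containing: C, M.
Aromatic residues here: Tyr4 (1).
Sulfur-containing residues here: none (0).
The two groups share no amino acid, so total = 1 + 0 = 1.

1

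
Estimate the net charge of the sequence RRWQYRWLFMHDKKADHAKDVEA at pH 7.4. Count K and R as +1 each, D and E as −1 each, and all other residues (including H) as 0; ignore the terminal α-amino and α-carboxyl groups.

+2

Positive (K, R): R1, R2, R6, K13, K14, K19 → +6.
Negative (D, E): D12, D16, D20, E22 → −4.
Net charge = (+6) + (−4) = +2.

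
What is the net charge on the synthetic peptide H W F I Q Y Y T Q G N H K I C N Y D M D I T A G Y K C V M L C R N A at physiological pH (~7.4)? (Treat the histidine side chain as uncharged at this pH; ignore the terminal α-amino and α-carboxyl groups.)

+1

Near pH 7.4, K and R contribute +1 each, D and E contribute −1 each, and every other side chain (His included, as stated) is uncharged.
Positive (K, R): K13, K26, R32 → +3.
Negative (D, E): D18, D20 → −2.
Net charge = (+3) + (−2) = +1.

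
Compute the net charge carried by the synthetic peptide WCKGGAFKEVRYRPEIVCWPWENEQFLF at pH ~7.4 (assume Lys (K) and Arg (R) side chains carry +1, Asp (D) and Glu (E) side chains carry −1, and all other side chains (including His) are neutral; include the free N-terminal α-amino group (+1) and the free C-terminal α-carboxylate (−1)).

0

Positive (K, R): K3, K8, R11, R13 → +4.
Negative (D, E): E9, E15, E22, E24 → −4.
The N-terminus (+1) and C-terminus (−1) cancel.
Net charge = (+4) + (−4) = 0.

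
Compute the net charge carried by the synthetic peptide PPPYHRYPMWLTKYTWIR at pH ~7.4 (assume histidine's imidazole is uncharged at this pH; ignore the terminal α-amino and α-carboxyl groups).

At pH ~7.4 the Lys and Arg side chains are protonated (+1), the Asp and Glu side chains are deprotonated (−1), and with His taken as neutral all other side chains carry no charge.
Positive (K, R): R6, K13, R18 → +3.
Negative (D, E): none → −0.
Net charge = (+3) + (−0) = +3.

+3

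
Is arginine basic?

K, R, and H are the three residues with basic side chains (ε-amine, guanidinium, and imidazole respectively).
Arginine is in this group.

Yes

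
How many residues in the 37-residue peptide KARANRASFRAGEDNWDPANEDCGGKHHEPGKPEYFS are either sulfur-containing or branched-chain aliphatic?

1

Sulfur-containing: C, M. Branched-chain aliphatic: I, L, V.
Sulfur-containing residues here: C23 (1).
Branched-chain aliphatic residues here: none (0).
The two groups share no amino acid, so total = 1 + 0 = 1.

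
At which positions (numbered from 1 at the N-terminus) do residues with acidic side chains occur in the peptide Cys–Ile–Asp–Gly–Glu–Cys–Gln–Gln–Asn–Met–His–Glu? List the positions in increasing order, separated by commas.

3, 5, 12

The acidic residues are Asp (D) and Glu (E), whose side chains end in a carboxylate group.
Matching residues: Asp3, Glu5, Glu12.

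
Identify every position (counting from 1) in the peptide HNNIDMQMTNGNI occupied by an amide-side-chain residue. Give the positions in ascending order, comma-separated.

2, 3, 7, 10, 12

Only N (asparagine) and Q (glutamine) carry a side-chain carboxamide.
Matching residues: N2, N3, Q7, N10, N12.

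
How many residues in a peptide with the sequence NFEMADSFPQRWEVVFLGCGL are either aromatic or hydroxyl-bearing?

5

Aromatic: F, W, Y. Hydroxyl-bearing: S, T, Y.
Aromatic residues here: F2, F8, W12, F16 (4).
Hydroxyl-bearing residues here: S7 (1).
(Y belongs to both groups, but none appear in this sequence.) Total = 4 + 1 = 5.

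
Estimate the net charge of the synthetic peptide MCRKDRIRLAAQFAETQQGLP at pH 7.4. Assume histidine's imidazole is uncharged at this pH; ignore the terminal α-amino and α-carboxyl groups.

Near pH 7.4, K and R contribute +1 each, D and E contribute −1 each, and every other side chain (His included, as stated) is uncharged.
Positive (K, R): R3, K4, R6, R8 → +4.
Negative (D, E): D5, E15 → −2.
Net charge = (+4) + (−2) = +2.

+2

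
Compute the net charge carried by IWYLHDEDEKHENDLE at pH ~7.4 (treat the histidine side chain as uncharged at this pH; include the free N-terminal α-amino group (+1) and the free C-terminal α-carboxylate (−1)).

-6

The side chains ionized at physiological pH are Lys/Arg (+1) and Asp/Glu (−1); with His treated as neutral, nothing else contributes.
Positive (K, R): K10 → +1.
Negative (D, E): D6, E7, D8, E9, E12, D14, E16 → −7.
The N-terminus (+1) and C-terminus (−1) cancel.
Net charge = (+1) + (−7) = −6.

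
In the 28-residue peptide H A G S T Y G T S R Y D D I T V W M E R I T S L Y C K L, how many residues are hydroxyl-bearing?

The –OH-bearing residues are Ser, Thr (aliphatic alcohols), and Tyr (phenol).
Matching residues: S4, T5, Y6, T8, S9, Y11, T15, T22, S23, Y25.

10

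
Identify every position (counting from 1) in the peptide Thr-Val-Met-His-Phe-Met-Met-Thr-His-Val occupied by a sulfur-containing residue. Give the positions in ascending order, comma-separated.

The sulfur-bearing residues are cysteine (–SH) and methionine (–S–CH₃).
Matching residues: Met3, Met6, Met7.

3, 6, 7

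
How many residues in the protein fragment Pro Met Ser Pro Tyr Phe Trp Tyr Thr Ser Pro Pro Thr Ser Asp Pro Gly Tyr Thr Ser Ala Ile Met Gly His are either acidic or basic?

Acidic: D, E. Basic: H, K, R.
Acidic residues here: Asp15 (1).
Basic residues here: His25 (1).
The two groups share no amino acid, so total = 1 + 1 = 2.

2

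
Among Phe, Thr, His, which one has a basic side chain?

His

K, R, and H are the three residues with basic side chains (ε-amine, guanidinium, and imidazole respectively).
Of the listed options, only His belongs to this group.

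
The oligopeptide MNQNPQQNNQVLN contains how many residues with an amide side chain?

Asparagine (N) and glutamine (Q) have uncharged amide side chains.
Matching residues: N2, Q3, N4, Q6, Q7, N8, N9, Q10, N13.

9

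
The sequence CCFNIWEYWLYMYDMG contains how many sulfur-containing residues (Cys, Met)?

Matching residues: C1, C2, M12, M15.

4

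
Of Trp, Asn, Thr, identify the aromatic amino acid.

Trp

The aromatic amino acids are Phe (F, benzyl), Trp (W, indole), and Tyr (Y, phenol).
Of the listed options, only Trp belongs to this group.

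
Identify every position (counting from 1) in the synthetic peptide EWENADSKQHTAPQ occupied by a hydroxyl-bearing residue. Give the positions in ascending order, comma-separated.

Matching residues: S7, T11.

7, 11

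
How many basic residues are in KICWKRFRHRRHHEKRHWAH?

13

K, R, and H are the three residues with basic side chains (ε-amine, guanidinium, and imidazole respectively).
Matching residues: K1, K5, R6, R8, H9, R10, R11, H12, H13, K15, R16, H17, H20.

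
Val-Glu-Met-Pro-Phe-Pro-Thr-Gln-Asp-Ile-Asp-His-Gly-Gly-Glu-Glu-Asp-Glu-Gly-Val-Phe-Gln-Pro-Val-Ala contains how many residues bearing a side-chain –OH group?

The –OH-bearing residues are Ser, Thr (aliphatic alcohols), and Tyr (phenol).
Matching residues: Thr7.

1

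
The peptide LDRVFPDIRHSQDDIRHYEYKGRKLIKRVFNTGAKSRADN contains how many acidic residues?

Only D (aspartate) and E (glutamate) carry a side-chain carboxylic acid.
Matching residues: D2, D7, D13, D14, E19, D39.

6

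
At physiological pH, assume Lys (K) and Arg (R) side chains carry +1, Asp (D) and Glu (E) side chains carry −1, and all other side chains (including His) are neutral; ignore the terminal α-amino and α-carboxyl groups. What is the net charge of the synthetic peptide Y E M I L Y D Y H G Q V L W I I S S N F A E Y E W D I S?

Positive (K, R): none → +0.
Negative (D, E): E2, D7, E22, E24, D26 → −5.
Net charge = (+0) + (−5) = −5.

-5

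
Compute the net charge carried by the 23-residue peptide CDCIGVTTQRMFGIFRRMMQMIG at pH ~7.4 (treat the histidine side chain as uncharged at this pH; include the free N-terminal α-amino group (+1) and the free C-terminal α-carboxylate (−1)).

+2

Near pH 7.4, K and R contribute +1 each, D and E contribute −1 each, and every other side chain (His included, as stated) is uncharged.
Positive (K, R): R10, R16, R17 → +3.
Negative (D, E): D2 → −1.
The N-terminus (+1) and C-terminus (−1) cancel.
Net charge = (+3) + (−1) = +2.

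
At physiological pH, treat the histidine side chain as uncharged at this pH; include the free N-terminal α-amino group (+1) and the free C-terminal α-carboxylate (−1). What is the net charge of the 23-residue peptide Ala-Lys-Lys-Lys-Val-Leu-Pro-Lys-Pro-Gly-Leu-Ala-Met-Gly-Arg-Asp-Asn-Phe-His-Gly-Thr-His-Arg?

The side chains ionized at physiological pH are Lys/Arg (+1) and Asp/Glu (−1); with His treated as neutral, nothing else contributes.
Positive (K, R): Lys2, Lys3, Lys4, Lys8, Arg15, Arg23 → +6.
Negative (D, E): Asp16 → −1.
The N-terminus (+1) and C-terminus (−1) cancel.
Net charge = (+6) + (−1) = +5.

+5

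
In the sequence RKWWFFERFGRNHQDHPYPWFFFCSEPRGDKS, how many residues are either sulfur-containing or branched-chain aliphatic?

Sulfur-containing: C, M. Branched-chain aliphatic: I, L, V.
Sulfur-containing residues here: C24 (1).
Branched-chain aliphatic residues here: none (0).
The two groups share no amino acid, so total = 1 + 0 = 1.

1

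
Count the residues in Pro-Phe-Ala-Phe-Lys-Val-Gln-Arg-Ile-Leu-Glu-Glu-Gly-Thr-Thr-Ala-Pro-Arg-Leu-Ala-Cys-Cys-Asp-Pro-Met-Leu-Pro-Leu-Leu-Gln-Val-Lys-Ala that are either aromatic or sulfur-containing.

5

Aromatic: F, W, Y. Sulfur-containing: C, M.
Aromatic residues here: Phe2, Phe4 (2).
Sulfur-containing residues here: Cys21, Cys22, Met25 (3).
The two groups share no amino acid, so total = 2 + 3 = 5.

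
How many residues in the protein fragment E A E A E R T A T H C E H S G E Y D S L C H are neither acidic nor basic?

Acidic: D, E. Basic: K, R, H. All other residues are neither.
Matching residues: A2, A4, T7, A8, T9, C11, S14, G15, Y17, S19, L20, C21.

12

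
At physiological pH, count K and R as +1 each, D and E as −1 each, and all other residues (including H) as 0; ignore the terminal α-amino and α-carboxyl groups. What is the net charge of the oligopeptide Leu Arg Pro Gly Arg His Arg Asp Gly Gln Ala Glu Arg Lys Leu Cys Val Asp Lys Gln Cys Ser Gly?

+3

Positive (K, R): Arg2, Arg5, Arg7, Arg13, Lys14, Lys19 → +6.
Negative (D, E): Asp8, Glu12, Asp18 → −3.
Net charge = (+6) + (−3) = +3.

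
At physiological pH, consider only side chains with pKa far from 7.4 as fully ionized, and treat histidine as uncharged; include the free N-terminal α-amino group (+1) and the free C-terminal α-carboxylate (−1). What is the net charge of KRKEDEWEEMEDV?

Near pH 7.4, K and R contribute +1 each, D and E contribute −1 each, and every other side chain (His included, as stated) is uncharged.
Positive (K, R): K1, R2, K3 → +3.
Negative (D, E): E4, D5, E6, E8, E9, E11, D12 → −7.
The N-terminus (+1) and C-terminus (−1) cancel.
Net charge = (+3) + (−7) = −4.

-4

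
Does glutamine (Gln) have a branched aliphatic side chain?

Valine (V), leucine (L), and isoleucine (I) are the branched-chain amino acids.
Glutamine is not in this group.

No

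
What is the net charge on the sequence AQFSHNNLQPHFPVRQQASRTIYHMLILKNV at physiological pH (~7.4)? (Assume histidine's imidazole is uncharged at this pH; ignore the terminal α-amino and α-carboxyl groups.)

+3

At pH ~7.4 the Lys and Arg side chains are protonated (+1), the Asp and Glu side chains are deprotonated (−1), and with His taken as neutral all other side chains carry no charge.
Positive (K, R): R15, R20, K29 → +3.
Negative (D, E): none → −0.
Net charge = (+3) + (−0) = +3.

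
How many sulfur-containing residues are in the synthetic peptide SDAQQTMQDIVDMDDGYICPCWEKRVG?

4

The sulfur-bearing residues are cysteine (–SH) and methionine (–S–CH₃).
Matching residues: M7, M13, C19, C21.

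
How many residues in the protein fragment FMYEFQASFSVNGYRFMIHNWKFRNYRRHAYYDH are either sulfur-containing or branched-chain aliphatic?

4

Sulfur-containing: C, M. Branched-chain aliphatic: I, L, V.
Sulfur-containing residues here: M2, M17 (2).
Branched-chain aliphatic residues here: V11, I18 (2).
The two groups share no amino acid, so total = 2 + 2 = 4.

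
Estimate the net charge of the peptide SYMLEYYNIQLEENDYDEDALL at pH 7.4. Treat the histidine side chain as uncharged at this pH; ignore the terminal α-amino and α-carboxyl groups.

-7

At pH ~7.4 the Lys and Arg side chains are protonated (+1), the Asp and Glu side chains are deprotonated (−1), and with His taken as neutral all other side chains carry no charge.
Positive (K, R): none → +0.
Negative (D, E): E5, E12, E13, D15, D17, E18, D19 → −7.
Net charge = (+0) + (−7) = −7.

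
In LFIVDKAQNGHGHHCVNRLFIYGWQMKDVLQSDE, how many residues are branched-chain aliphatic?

The BCAAs are Val, Leu, and Ile — aliphatic side chains with a branch point.
Matching residues: L1, I3, V4, V16, L19, I21, V29, L30.

8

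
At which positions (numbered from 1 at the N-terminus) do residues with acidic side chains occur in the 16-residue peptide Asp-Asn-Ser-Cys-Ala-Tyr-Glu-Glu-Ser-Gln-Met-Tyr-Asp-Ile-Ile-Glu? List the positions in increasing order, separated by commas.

1, 7, 8, 13, 16

Only D (aspartate) and E (glutamate) carry a side-chain carboxylic acid.
Matching residues: Asp1, Glu7, Glu8, Asp13, Glu16.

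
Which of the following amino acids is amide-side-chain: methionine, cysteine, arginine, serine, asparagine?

asparagine

The amide-side-chain residues are Asn (N) and Gln (Q).
Of the listed options, only asparagine belongs to this group.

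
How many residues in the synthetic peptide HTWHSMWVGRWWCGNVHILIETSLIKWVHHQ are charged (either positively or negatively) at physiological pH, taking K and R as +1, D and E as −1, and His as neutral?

3

Charged side chains at pH ~7.4: K, R (positive); D, E (negative).
Matching residues: R10, E21, K26.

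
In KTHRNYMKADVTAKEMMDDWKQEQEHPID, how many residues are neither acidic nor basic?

15

Acidic: D, E. Basic: K, R, H. All other residues are neither.
Matching residues: T2, N5, Y6, M7, A9, V11, T12, A13, M16, M17, W20, Q22, Q24, P27, I28.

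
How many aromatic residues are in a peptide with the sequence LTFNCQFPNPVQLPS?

2

F, W, and Y each carry an aromatic ring on the side chain.
Matching residues: F3, F7.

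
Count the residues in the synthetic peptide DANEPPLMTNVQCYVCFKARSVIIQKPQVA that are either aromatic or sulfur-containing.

Aromatic: F, W, Y. Sulfur-containing: C, M.
Aromatic residues here: Y14, F17 (2).
Sulfur-containing residues here: M8, C13, C16 (3).
The two groups share no amino acid, so total = 2 + 3 = 5.

5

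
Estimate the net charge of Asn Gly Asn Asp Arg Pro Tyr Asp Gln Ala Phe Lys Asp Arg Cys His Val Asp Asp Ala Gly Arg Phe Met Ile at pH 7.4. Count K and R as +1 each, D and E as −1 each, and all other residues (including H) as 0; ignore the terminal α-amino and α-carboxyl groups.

Positive (K, R): Arg5, Lys12, Arg14, Arg22 → +4.
Negative (D, E): Asp4, Asp8, Asp13, Asp18, Asp19 → −5.
Net charge = (+4) + (−5) = −1.

-1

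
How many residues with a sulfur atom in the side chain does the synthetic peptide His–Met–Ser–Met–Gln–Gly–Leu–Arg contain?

Cysteine (C, thiol) and methionine (M, thioether) are the two sulfur-containing amino acids.
Matching residues: Met2, Met4.

2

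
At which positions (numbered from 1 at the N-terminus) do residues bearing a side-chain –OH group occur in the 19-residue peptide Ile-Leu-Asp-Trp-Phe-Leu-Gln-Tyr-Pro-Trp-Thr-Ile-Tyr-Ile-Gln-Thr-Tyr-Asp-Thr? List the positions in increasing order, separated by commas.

8, 11, 13, 16, 17, 19

Serine (S), threonine (T), and tyrosine (Y) each carry a hydroxyl group on the side chain.
Matching residues: Tyr8, Thr11, Tyr13, Thr16, Tyr17, Thr19.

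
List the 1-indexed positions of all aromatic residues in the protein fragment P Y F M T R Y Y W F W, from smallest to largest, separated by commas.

F, W, and Y each carry an aromatic ring on the side chain.
Matching residues: Y2, F3, Y7, Y8, W9, F10, W11.

2, 3, 7, 8, 9, 10, 11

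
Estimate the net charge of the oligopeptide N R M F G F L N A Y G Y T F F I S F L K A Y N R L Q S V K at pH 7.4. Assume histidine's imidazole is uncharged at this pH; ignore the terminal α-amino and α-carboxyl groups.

+4

At pH ~7.4 the Lys and Arg side chains are protonated (+1), the Asp and Glu side chains are deprotonated (−1), and with His taken as neutral all other side chains carry no charge.
Positive (K, R): R2, K20, R24, K29 → +4.
Negative (D, E): none → −0.
Net charge = (+4) + (−0) = +4.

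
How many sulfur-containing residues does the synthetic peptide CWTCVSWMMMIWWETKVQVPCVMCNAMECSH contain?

10

The sulfur-bearing residues are cysteine (–SH) and methionine (–S–CH₃).
Matching residues: C1, C4, M8, M9, M10, C21, M23, C24, M27, C29.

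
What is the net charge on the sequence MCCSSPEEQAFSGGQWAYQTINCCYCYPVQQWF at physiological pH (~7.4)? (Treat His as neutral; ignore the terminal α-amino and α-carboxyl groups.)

Near pH 7.4, K and R contribute +1 each, D and E contribute −1 each, and every other side chain (His included, as stated) is uncharged.
Positive (K, R): none → +0.
Negative (D, E): E7, E8 → −2.
Net charge = (+0) + (−2) = −2.

-2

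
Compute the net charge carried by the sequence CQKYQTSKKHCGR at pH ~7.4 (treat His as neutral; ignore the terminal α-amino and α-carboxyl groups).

Near pH 7.4, K and R contribute +1 each, D and E contribute −1 each, and every other side chain (His included, as stated) is uncharged.
Positive (K, R): K3, K8, K9, R13 → +4.
Negative (D, E): none → −0.
Net charge = (+4) + (−0) = +4.

+4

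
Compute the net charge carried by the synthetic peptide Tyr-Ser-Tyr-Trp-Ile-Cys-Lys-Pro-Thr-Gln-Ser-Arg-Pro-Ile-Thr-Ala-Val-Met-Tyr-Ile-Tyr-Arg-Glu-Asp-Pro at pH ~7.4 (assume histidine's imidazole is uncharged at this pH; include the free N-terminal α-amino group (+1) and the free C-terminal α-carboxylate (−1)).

The side chains ionized at physiological pH are Lys/Arg (+1) and Asp/Glu (−1); with His treated as neutral, nothing else contributes.
Positive (K, R): Lys7, Arg12, Arg22 → +3.
Negative (D, E): Glu23, Asp24 → −2.
The N-terminus (+1) and C-terminus (−1) cancel.
Net charge = (+3) + (−2) = +1.

+1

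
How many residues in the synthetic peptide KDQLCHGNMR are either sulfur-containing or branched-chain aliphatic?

Sulfur-containing: C, M. Branched-chain aliphatic: I, L, V.
Sulfur-containing residues here: C5, M9 (2).
Branched-chain aliphatic residues here: L4 (1).
The two groups share no amino acid, so total = 2 + 1 = 3.

3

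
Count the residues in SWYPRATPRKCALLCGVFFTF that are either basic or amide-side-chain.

Basic: H, K, R. Amide-side-chain: N, Q.
Basic residues here: R5, R9, K10 (3).
Amide-side-chain residues here: none (0).
The two groups share no amino acid, so total = 3 + 0 = 3.

3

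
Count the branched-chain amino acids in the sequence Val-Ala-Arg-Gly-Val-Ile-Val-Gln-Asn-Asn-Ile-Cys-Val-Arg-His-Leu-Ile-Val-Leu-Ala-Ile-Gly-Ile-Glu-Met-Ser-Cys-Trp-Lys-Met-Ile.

Valine (V), leucine (L), and isoleucine (I) are the branched-chain amino acids.
Matching residues: Val1, Val5, Ile6, Val7, Ile11, Val13, Leu16, Ile17, Val18, Leu19, Ile21, Ile23, Ile31.

13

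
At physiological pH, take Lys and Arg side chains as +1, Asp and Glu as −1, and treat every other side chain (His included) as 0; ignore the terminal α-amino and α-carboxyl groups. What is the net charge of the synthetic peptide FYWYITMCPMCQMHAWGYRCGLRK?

Positive (K, R): R19, R23, K24 → +3.
Negative (D, E): none → −0.
Net charge = (+3) + (−0) = +3.

+3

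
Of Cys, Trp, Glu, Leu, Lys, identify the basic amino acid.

Lysine (K), arginine (R), and histidine (H) have basic, nitrogen-containing side chains.
Of the listed options, only Lys belongs to this group.

Lys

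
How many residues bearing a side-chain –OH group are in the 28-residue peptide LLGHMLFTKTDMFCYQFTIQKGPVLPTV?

5

Serine (S), threonine (T), and tyrosine (Y) each carry a hydroxyl group on the side chain.
Matching residues: T8, T10, Y15, T18, T27.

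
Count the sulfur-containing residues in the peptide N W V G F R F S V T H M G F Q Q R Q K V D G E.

Only Cys (C) and Met (M) have a sulfur atom in the side chain.
Matching residues: M12.

1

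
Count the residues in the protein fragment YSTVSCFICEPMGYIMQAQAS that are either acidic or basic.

Acidic: D, E. Basic: H, K, R.
Acidic residues here: E10 (1).
Basic residues here: none (0).
The two groups share no amino acid, so total = 1 + 0 = 1.

1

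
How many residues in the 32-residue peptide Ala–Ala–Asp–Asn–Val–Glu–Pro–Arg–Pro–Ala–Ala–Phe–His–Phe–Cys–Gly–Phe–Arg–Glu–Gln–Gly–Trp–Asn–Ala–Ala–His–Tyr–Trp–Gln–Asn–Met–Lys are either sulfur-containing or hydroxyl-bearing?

Sulfur-containing: C, M. Hydroxyl-bearing: S, T, Y.
Sulfur-containing residues here: Cys15, Met31 (2).
Hydroxyl-bearing residues here: Tyr27 (1).
The two groups share no amino acid, so total = 2 + 1 = 3.

3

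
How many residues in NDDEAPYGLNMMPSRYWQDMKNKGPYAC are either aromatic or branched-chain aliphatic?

Aromatic: F, W, Y. Branched-chain aliphatic: I, L, V.
Aromatic residues here: Y7, Y16, W17, Y26 (4).
Branched-chain aliphatic residues here: L9 (1).
The two groups share no amino acid, so total = 4 + 1 = 5.

5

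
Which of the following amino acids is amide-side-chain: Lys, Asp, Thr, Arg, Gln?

Only N (asparagine) and Q (glutamine) carry a side-chain carboxamide.
Of the listed options, only Gln belongs to this group.

Gln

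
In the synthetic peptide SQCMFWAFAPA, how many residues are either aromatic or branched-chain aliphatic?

3

Aromatic: F, W, Y. Branched-chain aliphatic: I, L, V.
Aromatic residues here: F5, W6, F8 (3).
Branched-chain aliphatic residues here: none (0).
The two groups share no amino acid, so total = 3 + 0 = 3.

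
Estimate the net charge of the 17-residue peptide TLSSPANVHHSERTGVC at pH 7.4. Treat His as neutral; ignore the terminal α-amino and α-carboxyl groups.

Near pH 7.4, K and R contribute +1 each, D and E contribute −1 each, and every other side chain (His included, as stated) is uncharged.
Positive (K, R): R13 → +1.
Negative (D, E): E12 → −1.
Net charge = (+1) + (−1) = 0.

0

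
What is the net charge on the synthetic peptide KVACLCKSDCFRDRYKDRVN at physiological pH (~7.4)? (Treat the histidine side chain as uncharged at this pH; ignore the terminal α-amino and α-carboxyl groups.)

At pH ~7.4 the Lys and Arg side chains are protonated (+1), the Asp and Glu side chains are deprotonated (−1), and with His taken as neutral all other side chains carry no charge.
Positive (K, R): K1, K7, R12, R14, K16, R18 → +6.
Negative (D, E): D9, D13, D17 → −3.
Net charge = (+6) + (−3) = +3.

+3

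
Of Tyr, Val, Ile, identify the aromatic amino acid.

Tyr

The aromatic amino acids are Phe (F, benzyl), Trp (W, indole), and Tyr (Y, phenol).
Of the listed options, only Tyr belongs to this group.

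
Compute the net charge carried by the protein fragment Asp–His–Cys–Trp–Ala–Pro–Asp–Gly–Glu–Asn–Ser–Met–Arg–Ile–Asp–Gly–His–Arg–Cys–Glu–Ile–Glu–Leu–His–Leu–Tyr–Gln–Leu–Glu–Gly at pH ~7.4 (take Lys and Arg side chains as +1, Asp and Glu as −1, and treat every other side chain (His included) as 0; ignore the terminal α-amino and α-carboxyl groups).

Positive (K, R): Arg13, Arg18 → +2.
Negative (D, E): Asp1, Asp7, Glu9, Asp15, Glu20, Glu22, Glu29 → −7.
Net charge = (+2) + (−7) = −5.

-5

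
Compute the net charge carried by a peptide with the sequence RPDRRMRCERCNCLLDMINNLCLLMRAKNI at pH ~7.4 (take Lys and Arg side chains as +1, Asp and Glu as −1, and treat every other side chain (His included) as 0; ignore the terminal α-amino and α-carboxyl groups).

+4

Positive (K, R): R1, R4, R5, R7, R10, R26, K28 → +7.
Negative (D, E): D3, E9, D16 → −3.
Net charge = (+7) + (−3) = +4.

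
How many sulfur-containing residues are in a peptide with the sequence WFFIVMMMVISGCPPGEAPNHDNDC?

5

Cysteine (C, thiol) and methionine (M, thioether) are the two sulfur-containing amino acids.
Matching residues: M6, M7, M8, C13, C25.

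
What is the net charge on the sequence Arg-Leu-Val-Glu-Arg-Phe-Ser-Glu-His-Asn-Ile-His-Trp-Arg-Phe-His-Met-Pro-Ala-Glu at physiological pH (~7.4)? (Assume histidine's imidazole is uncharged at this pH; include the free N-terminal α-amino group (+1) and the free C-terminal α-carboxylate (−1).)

0

The side chains ionized at physiological pH are Lys/Arg (+1) and Asp/Glu (−1); with His treated as neutral, nothing else contributes.
Positive (K, R): Arg1, Arg5, Arg14 → +3.
Negative (D, E): Glu4, Glu8, Glu20 → −3.
The N-terminus (+1) and C-terminus (−1) cancel.
Net charge = (+3) + (−3) = 0.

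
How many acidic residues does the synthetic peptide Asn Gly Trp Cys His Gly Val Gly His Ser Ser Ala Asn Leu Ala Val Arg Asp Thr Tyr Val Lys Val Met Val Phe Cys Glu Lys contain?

2

Aspartate (D) and glutamate (E) have carboxylic-acid side chains and are the acidic amino acids.
Matching residues: Asp18, Glu28.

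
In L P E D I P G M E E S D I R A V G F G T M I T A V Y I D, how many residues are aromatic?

F, W, and Y each carry an aromatic ring on the side chain.
Matching residues: F18, Y26.

2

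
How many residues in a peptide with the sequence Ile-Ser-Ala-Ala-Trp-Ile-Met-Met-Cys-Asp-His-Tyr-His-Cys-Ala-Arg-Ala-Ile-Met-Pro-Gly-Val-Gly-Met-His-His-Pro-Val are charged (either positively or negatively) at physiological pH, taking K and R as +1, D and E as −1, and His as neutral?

2

Charged side chains at pH ~7.4: K, R (positive); D, E (negative).
Matching residues: Asp10, Arg16.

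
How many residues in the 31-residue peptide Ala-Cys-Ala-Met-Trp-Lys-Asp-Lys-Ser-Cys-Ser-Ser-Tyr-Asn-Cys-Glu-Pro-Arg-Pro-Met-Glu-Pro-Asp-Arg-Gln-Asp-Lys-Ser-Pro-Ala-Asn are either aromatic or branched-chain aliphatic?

2

Aromatic: F, W, Y. Branched-chain aliphatic: I, L, V.
Aromatic residues here: Trp5, Tyr13 (2).
Branched-chain aliphatic residues here: none (0).
The two groups share no amino acid, so total = 2 + 0 = 2.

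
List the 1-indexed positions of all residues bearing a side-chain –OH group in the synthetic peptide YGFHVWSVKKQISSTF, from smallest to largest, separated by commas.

1, 7, 13, 14, 15

Serine (S), threonine (T), and tyrosine (Y) each carry a hydroxyl group on the side chain.
Matching residues: Y1, S7, S13, S14, T15.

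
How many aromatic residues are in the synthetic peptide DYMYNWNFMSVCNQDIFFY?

F, W, and Y each carry an aromatic ring on the side chain.
Matching residues: Y2, Y4, W6, F8, F17, F18, Y19.

7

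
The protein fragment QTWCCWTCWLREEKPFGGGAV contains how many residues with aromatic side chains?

4

Phenylalanine (F), tryptophan (W), and tyrosine (Y) have aromatic ring side chains.
Matching residues: W3, W6, W9, F16.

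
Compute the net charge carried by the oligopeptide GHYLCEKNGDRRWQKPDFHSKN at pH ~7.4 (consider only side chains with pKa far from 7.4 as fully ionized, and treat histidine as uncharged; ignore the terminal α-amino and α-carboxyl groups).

+2

Near pH 7.4, K and R contribute +1 each, D and E contribute −1 each, and every other side chain (His included, as stated) is uncharged.
Positive (K, R): K7, R11, R12, K15, K21 → +5.
Negative (D, E): E6, D10, D17 → −3.
Net charge = (+5) + (−3) = +2.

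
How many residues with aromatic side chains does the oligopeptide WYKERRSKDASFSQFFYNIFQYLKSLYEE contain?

F, W, and Y each carry an aromatic ring on the side chain.
Matching residues: W1, Y2, F12, F15, F16, Y17, F20, Y22, Y27.

9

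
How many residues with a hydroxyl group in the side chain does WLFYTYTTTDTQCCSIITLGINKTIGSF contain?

11

The –OH-bearing residues are Ser, Thr (aliphatic alcohols), and Tyr (phenol).
Matching residues: Y4, T5, Y6, T7, T8, T9, T11, S15, T18, T24, S27.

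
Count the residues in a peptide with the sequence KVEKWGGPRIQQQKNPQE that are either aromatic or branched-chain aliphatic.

Aromatic: F, W, Y. Branched-chain aliphatic: I, L, V.
Aromatic residues here: W5 (1).
Branched-chain aliphatic residues here: V2, I10 (2).
The two groups share no amino acid, so total = 1 + 2 = 3.

3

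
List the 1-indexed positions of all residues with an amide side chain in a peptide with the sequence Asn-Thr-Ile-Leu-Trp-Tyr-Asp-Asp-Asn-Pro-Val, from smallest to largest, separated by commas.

The amide-side-chain residues are Asn (N) and Gln (Q).
Matching residues: Asn1, Asn9.

1, 9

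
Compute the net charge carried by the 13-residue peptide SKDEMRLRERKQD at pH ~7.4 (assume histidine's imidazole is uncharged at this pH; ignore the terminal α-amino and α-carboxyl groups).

At pH ~7.4 the Lys and Arg side chains are protonated (+1), the Asp and Glu side chains are deprotonated (−1), and with His taken as neutral all other side chains carry no charge.
Positive (K, R): K2, R6, R8, R10, K11 → +5.
Negative (D, E): D3, E4, E9, D13 → −4.
Net charge = (+5) + (−4) = +1.

+1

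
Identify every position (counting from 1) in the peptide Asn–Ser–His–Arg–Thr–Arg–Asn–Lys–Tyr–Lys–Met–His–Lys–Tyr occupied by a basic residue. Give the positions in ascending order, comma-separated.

K, R, and H are the three residues with basic side chains (ε-amine, guanidinium, and imidazole respectively).
Matching residues: His3, Arg4, Arg6, Lys8, Lys10, His12, Lys13.

3, 4, 6, 8, 10, 12, 13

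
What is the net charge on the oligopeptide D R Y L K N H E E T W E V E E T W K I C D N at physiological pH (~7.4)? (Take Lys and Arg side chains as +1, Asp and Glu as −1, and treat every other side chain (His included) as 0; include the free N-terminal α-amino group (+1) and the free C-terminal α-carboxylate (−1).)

Positive (K, R): R2, K5, K18 → +3.
Negative (D, E): D1, E8, E9, E12, E14, E15, D21 → −7.
The N-terminus (+1) and C-terminus (−1) cancel.
Net charge = (+3) + (−7) = −4.

-4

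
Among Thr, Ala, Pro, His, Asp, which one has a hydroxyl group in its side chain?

The –OH-bearing residues are Ser, Thr (aliphatic alcohols), and Tyr (phenol).
Of the listed options, only Thr belongs to this group.

Thr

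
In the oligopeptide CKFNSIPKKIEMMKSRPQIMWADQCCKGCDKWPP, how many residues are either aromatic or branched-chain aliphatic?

6

Aromatic: F, W, Y. Branched-chain aliphatic: I, L, V.
Aromatic residues here: F3, W21, W32 (3).
Branched-chain aliphatic residues here: I6, I10, I19 (3).
The two groups share no amino acid, so total = 3 + 3 = 6.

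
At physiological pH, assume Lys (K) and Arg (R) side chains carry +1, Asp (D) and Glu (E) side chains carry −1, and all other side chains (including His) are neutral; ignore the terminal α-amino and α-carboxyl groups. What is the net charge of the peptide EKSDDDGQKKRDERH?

Positive (K, R): K2, K9, K10, R11, R14 → +5.
Negative (D, E): E1, D4, D5, D6, D12, E13 → −6.
Net charge = (+5) + (−6) = −1.

-1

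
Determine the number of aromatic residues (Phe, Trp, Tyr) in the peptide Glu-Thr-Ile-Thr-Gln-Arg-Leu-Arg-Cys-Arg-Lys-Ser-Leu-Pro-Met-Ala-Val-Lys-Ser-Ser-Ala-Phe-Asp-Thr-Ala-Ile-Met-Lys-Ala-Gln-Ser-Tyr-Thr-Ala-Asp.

2

Matching residues: Phe22, Tyr32.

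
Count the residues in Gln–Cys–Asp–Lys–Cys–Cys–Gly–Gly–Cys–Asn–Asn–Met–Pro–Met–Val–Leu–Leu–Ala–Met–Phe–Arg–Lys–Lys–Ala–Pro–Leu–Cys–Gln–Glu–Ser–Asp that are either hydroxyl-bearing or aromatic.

Hydroxyl-bearing: S, T, Y. Aromatic: F, W, Y.
Hydroxyl-bearing residues here: Ser30 (1).
Aromatic residues here: Phe20 (1).
(Y belongs to both groups, but none appear in this sequence.) Total = 1 + 1 = 2.

2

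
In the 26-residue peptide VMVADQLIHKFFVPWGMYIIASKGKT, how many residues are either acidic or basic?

Acidic: D, E. Basic: H, K, R.
Acidic residues here: D5 (1).
Basic residues here: H9, K10, K23, K25 (4).
The two groups share no amino acid, so total = 1 + 4 = 5.

5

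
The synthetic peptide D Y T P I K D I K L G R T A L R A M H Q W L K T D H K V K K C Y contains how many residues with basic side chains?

10

The basic amino acids are Lys (K), Arg (R), and His (H).
Matching residues: K6, K9, R12, R16, H19, K23, H26, K27, K29, K30.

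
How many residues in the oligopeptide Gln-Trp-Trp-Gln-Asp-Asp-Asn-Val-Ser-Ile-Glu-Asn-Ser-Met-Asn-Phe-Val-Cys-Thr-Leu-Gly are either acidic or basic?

3

Acidic: D, E. Basic: H, K, R.
Acidic residues here: Asp5, Asp6, Glu11 (3).
Basic residues here: none (0).
The two groups share no amino acid, so total = 3 + 0 = 3.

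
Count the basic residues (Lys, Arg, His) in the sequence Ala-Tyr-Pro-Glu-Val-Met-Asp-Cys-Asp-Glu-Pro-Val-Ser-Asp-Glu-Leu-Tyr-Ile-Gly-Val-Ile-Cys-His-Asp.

1

Matching residues: His23.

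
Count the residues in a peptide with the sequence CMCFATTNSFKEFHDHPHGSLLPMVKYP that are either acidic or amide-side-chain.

Acidic: D, E. Amide-side-chain: N, Q.
Acidic residues here: E12, D15 (2).
Amide-side-chain residues here: N8 (1).
The two groups share no amino acid, so total = 2 + 1 = 3.

3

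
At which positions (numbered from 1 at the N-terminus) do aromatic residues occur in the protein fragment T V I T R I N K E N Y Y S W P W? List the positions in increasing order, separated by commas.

11, 12, 14, 16

Phenylalanine (F), tryptophan (W), and tyrosine (Y) have aromatic ring side chains.
Matching residues: Y11, Y12, W14, W16.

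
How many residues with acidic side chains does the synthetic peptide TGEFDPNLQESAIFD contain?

4

The acidic residues are Asp (D) and Glu (E), whose side chains end in a carboxylate group.
Matching residues: E3, D5, E10, D15.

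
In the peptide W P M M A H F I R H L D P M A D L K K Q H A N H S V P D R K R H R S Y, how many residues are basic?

The basic amino acids are Lys (K), Arg (R), and His (H).
Matching residues: H6, R9, H10, K18, K19, H21, H24, R29, K30, R31, H32, R33.

12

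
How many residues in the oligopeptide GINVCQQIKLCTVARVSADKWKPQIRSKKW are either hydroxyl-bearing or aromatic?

5

Hydroxyl-bearing: S, T, Y. Aromatic: F, W, Y.
Hydroxyl-bearing residues here: T12, S17, S27 (3).
Aromatic residues here: W21, W30 (2).
(Y belongs to both groups, but none appear in this sequence.) Total = 3 + 2 = 5.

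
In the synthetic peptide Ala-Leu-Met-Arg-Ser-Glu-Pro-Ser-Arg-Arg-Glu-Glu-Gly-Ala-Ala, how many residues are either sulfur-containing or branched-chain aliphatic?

2

Sulfur-containing: C, M. Branched-chain aliphatic: I, L, V.
Sulfur-containing residues here: Met3 (1).
Branched-chain aliphatic residues here: Leu2 (1).
The two groups share no amino acid, so total = 1 + 1 = 2.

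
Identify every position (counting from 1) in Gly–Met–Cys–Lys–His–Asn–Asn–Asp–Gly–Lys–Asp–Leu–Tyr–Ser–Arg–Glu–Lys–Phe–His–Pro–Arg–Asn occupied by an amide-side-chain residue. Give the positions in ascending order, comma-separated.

The amide-side-chain residues are Asn (N) and Gln (Q).
Matching residues: Asn6, Asn7, Asn22.

6, 7, 22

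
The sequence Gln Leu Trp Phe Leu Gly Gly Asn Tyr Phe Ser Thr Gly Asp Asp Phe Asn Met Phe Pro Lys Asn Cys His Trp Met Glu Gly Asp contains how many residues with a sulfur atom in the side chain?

3

Cysteine (C, thiol) and methionine (M, thioether) are the two sulfur-containing amino acids.
Matching residues: Met18, Cys23, Met26.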